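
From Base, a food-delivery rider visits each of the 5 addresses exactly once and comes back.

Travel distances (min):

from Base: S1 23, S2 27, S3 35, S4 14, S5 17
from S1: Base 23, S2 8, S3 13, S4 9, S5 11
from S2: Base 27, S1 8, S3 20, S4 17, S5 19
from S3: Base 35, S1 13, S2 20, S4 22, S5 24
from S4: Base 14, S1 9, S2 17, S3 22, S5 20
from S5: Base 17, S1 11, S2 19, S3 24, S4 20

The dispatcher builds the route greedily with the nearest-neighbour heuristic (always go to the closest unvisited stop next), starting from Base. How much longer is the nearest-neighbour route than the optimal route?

From Base: S4=14, S5=17, S1=23, S2=27, S3=35 → choose S4 (14).
From S4: S1=9, S2=17, S5=20, S3=22 → choose S1 (9).
From S1: S2=8, S5=11, S3=13 → choose S2 (8).
From S2: S5=19, S3=20 → choose S5 (19).
From S5: S3=24 → choose S3 (24).
NN route Base → S4 → S1 → S2 → S5 → S3 → Base costs 109.
Optimal: Base → S4 → S1 → S2 → S3 → S5 → Base costs 92 (by enumerating all 60 distinct tours).
Excess = 109 − 92 = 17.

The nearest-neighbour route is 17 min longer than optimal.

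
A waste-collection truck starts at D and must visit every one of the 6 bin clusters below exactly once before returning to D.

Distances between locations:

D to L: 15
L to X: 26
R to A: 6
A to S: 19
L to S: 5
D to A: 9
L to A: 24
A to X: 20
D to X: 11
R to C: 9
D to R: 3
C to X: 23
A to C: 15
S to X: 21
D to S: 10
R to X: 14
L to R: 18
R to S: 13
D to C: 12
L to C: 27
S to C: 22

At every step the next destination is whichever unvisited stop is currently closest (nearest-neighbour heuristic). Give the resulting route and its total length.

At D the remaining stops are R 3, A 9, S 10, X 11, C 12, L 15; go to R.
At R the remaining stops are A 6, C 9, S 13, X 14, L 18; go to A.
At A the remaining stops are C 15, S 19, X 20, L 24; go to C.
At C the remaining stops are S 22, X 23, L 27; go to S.
At S the remaining stops are L 5, X 21; go to L.
At L the remaining stops are X 26; go to X.
Return X→D: 11.
Total = 3 + 6 + 15 + 22 + 5 + 26 + 11 = 88.

Nearest-neighbour total = 88; route D → R → A → C → S → L → X → D.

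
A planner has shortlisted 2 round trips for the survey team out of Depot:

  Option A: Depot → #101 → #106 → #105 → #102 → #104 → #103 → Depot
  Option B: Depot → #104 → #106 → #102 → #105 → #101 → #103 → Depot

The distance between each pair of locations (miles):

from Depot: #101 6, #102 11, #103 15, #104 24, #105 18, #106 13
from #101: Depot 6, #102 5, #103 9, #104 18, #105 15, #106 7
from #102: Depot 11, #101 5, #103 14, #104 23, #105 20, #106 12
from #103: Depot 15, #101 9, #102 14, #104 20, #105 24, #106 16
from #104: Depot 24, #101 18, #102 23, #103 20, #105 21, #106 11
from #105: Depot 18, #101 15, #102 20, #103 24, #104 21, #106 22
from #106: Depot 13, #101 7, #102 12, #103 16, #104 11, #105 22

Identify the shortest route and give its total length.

Option A: 6 + 7 + 22 + 20 + 23 + 20 + 15 = 113
Option B: 24 + 11 + 12 + 20 + 15 + 9 + 15 = 106

Shortest is Option B, total 106 miles.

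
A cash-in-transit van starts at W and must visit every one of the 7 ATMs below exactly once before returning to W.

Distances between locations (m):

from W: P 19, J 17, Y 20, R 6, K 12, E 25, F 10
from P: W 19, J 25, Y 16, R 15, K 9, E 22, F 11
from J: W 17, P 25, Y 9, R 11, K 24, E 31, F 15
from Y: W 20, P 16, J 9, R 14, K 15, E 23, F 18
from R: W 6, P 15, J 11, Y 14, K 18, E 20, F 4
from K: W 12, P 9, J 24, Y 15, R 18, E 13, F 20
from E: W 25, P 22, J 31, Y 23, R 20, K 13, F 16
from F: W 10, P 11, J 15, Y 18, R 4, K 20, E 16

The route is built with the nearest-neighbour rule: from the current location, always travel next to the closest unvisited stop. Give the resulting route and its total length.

W → [R:6 / F:10 / K:12 / J:17 / P:19 / Y:20 / E:25] → R (6)
R → [F:4 / J:11 / Y:14 / P:15 / K:18 / E:20] → F (4)
F → [P:11 / J:15 / E:16 / Y:18 / K:20] → P (11)
P → [K:9 / Y:16 / E:22 / J:25] → K (9)
K → [E:13 / Y:15 / J:24] → E (13)
E → [Y:23 / J:31] → Y (23)
Y → [J:9] → J (9)
Return J→W: 17.
Total = 6 + 4 + 11 + 9 + 13 + 23 + 9 + 17 = 92.

Nearest-neighbour total = 92 m; route W → R → F → P → K → E → Y → J → W.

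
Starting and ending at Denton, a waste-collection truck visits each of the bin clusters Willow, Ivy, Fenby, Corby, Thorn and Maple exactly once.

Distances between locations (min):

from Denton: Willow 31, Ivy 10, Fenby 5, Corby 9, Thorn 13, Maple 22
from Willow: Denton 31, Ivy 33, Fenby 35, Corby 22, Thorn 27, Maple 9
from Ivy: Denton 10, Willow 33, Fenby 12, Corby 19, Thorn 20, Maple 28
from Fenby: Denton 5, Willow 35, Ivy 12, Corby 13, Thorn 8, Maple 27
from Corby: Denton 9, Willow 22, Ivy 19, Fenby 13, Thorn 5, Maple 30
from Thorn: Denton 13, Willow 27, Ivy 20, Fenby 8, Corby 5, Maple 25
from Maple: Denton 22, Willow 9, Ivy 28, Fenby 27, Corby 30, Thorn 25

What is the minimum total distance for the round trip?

Minimum total distance: 87 min.

Denton→Willow→Ivy→Fenby→Corby→Thorn→Maple→Denton: 31+33+12+13+5+25+22 = 141
Denton→Willow→Ivy→Fenby→Corby→Maple→Thorn→Denton: 31+33+12+13+30+25+13 = 157
Denton→Willow→Ivy→Fenby→Thorn→Corby→Maple→Denton: 31+33+12+8+5+30+22 = 141
Denton→Willow→Ivy→Fenby→Thorn→Maple→Corby→Denton: 31+33+12+8+25+30+9 = 148
Denton→Willow→Ivy→Fenby→Maple→Corby→Thorn→Denton: 31+33+12+27+30+5+13 = 151
Denton→Willow→Ivy→Fenby→Maple→Thorn→Corby→Denton: 31+33+12+27+25+5+9 = 142
Denton→Willow→Ivy→Corby→Fenby→Thorn→Maple→Denton: 31+33+19+13+8+25+22 = 151
Denton→Willow→Ivy→Corby→Fenby→Maple→Thorn→Denton: 31+33+19+13+27+25+13 = 161
… (352 more)
Denton→Ivy→Maple→Willow→Corby→Thorn→Fenby→Denton: 10+28+9+22+5+8+5 = 87  ← best
The minimum is 87.
One optimal route: Denton → Ivy → Maple → Willow → Corby → Thorn → Fenby → Denton (or its reverse).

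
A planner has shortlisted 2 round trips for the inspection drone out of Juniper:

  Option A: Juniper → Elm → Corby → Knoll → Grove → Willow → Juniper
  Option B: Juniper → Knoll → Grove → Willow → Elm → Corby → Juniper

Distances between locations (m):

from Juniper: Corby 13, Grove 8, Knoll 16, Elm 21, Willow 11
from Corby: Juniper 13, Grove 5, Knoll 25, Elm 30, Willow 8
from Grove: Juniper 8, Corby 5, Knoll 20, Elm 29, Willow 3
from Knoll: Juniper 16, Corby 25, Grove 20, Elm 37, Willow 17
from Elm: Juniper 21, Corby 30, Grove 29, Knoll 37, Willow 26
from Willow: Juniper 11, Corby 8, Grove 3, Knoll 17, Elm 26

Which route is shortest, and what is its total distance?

Option A: 21 + 30 + 25 + 20 + 3 + 11 = 110
Option B: 16 + 20 + 3 + 26 + 30 + 13 = 108

Shortest is Option B, total 108 m.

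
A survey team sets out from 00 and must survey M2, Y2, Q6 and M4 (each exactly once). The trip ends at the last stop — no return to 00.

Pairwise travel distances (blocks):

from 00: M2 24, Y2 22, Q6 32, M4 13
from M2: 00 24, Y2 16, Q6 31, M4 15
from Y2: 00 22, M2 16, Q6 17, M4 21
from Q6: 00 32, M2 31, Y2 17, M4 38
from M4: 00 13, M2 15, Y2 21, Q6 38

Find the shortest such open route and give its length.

61 blocks — the minimum one-way total.

There are 4! = 24 possible orderings.
00→M2→Y2→Q6→M4: 24+16+17+38 = 95
00→M2→Y2→M4→Q6: 24+16+21+38 = 99
00→M2→Q6→Y2→M4: 24+31+17+21 = 93
00→M2→Q6→M4→Y2: 24+31+38+21 = 114
00→M2→M4→Y2→Q6: 24+15+21+17 = 77
00→M2→M4→Q6→Y2: 24+15+38+17 = 94
00→Y2→M2→Q6→M4: 22+16+31+38 = 107
00→Y2→M2→M4→Q6: 22+16+15+38 = 91
00→Y2→Q6→M2→M4: 22+17+31+15 = 85
00→Y2→Q6→M4→M2: 22+17+38+15 = 92
00→Y2→M4→M2→Q6: 22+21+15+31 = 89
00→Y2→M4→Q6→M2: 22+21+38+31 = 112
00→Q6→M2→Y2→M4: 32+31+16+21 = 100
00→Q6→M2→M4→Y2: 32+31+15+21 = 99
… (10 more)
00→M4→M2→Y2→Q6: 13+15+16+17 = 61  ← best
The minimum is 61.
One shortest path: 00 → M4 → M2 → Y2 → Q6.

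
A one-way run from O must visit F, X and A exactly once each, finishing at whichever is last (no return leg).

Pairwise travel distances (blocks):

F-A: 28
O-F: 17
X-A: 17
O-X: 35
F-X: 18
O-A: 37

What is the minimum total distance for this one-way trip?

There are 3! = 6 possible orderings.
O - F - X - A: 17+18+17 = 52
O - F - A - X: 17+28+17 = 62
O - X - F - A: 35+18+28 = 81
O - X - A - F: 35+17+28 = 80
O - A - F - X: 37+28+18 = 83
O - A - X - F: 37+17+18 = 72
The minimum is 52.
One shortest path: O → F → X → A.

Shortest open route: 52 blocks.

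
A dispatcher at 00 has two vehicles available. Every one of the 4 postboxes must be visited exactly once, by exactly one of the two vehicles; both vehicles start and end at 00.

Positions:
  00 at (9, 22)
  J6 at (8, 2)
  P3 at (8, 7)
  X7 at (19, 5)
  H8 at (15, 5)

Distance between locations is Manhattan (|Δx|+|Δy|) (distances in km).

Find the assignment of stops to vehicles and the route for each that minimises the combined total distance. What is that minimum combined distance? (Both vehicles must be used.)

94 km — the smallest possible combined total.

There are 2^3 − 1 = 7 ways to divide the 4 stops into two non-empty groups. For each, the best each vehicle can do is its own shortest tour through its group:
  {J6} + {P3, X7, H8}: 42 + 56 = 98
  {P3} + {J6, X7, H8}: 32 + 62 = 94
  {J6, P3} + {X7, H8}: 42 + 54 = 96
  {X7} + {J6, P3, H8}: 54 + 54 = 108
  {J6, X7} + {P3, H8}: 62 + 48 = 110
  {P3, X7} + {J6, H8}: 56 + 54 = 110
  … (7 splits in total)
Best: vehicle 1 00 → P3 → 00 = 32; vehicle 2 00 → J6 → X7 → H8 → 00 = 62; combined 94.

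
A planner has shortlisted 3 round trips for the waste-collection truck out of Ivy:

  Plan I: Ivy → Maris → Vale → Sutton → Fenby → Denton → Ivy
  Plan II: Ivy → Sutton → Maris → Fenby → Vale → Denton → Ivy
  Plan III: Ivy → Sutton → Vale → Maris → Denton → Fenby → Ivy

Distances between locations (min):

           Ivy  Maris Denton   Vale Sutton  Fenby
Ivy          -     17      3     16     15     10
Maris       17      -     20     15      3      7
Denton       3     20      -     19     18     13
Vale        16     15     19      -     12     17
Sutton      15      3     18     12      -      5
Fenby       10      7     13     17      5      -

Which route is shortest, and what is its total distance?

64 min — Plan II is the shortest.

Plan I: 17 + 15 + 12 + 5 + 13 + 3 = 65
Plan II: 15 + 3 + 7 + 17 + 19 + 3 = 64
Plan III: 15 + 12 + 15 + 20 + 13 + 10 = 85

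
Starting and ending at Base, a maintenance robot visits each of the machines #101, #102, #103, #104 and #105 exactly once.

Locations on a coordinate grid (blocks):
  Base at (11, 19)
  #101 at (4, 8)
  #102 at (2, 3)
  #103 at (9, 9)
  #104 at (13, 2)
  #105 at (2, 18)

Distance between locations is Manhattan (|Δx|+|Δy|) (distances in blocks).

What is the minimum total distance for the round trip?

Minimum total distance: 64 blocks.

With 5 stops there are 5!/2 = 60 distinct round trips (a route and its reverse cost the same).
Base→#101→#102→#103→#104→#105→Base: 18+7+13+11+27+10 = 86
Base→#101→#102→#103→#105→#104→Base: 18+7+13+16+27+19 = 100
Base→#101→#102→#104→#103→#105→Base: 18+7+12+11+16+10 = 74
Base→#101→#102→#104→#105→#103→Base: 18+7+12+27+16+12 = 92
Base→#101→#102→#105→#103→#104→Base: 18+7+15+16+11+19 = 86
Base→#101→#102→#105→#104→#103→Base: 18+7+15+27+11+12 = 90
Base→#101→#103→#102→#104→#105→Base: 18+6+13+12+27+10 = 86
Base→#101→#103→#102→#105→#104→Base: 18+6+13+15+27+19 = 98
Base→#101→#103→#104→#102→#105→Base: 18+6+11+12+15+10 = 72
Base→#101→#103→#104→#105→#102→Base: 18+6+11+27+15+25 = 102
Base→#101→#103→#105→#102→#104→Base: 18+6+16+15+12+19 = 86
Base→#101→#103→#105→#104→#102→Base: 18+6+16+27+12+25 = 104
Base→#101→#104→#102→#103→#105→Base: 18+15+12+13+16+10 = 84
Base→#101→#104→#102→#105→#103→Base: 18+15+12+15+16+12 = 88
… (46 more)
Base→#103→#104→#102→#101→#105→Base: 12+11+12+7+12+10 = 64  ← best
The minimum is 64.
One optimal route: Base → #103 → #104 → #102 → #101 → #105 → Base (or its reverse).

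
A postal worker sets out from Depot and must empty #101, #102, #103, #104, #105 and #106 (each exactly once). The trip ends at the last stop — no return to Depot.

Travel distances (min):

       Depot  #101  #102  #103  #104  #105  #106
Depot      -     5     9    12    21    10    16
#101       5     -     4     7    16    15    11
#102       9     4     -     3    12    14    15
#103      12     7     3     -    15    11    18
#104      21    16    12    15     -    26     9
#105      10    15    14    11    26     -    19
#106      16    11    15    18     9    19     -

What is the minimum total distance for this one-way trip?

There are 6! = 720 possible orderings.
Depot→#101→#102→#103→#104→#105→#106: 5+4+3+15+26+19 = 72
Depot→#101→#102→#103→#104→#106→#105: 5+4+3+15+9+19 = 55
Depot→#101→#102→#103→#105→#104→#106: 5+4+3+11+26+9 = 58
Depot→#101→#102→#103→#105→#106→#104: 5+4+3+11+19+9 = 51
Depot→#101→#102→#103→#106→#104→#105: 5+4+3+18+9+26 = 65
Depot→#101→#102→#103→#106→#105→#104: 5+4+3+18+19+26 = 75
Depot→#101→#102→#104→#103→#105→#106: 5+4+12+15+11+19 = 66
Depot→#101→#102→#104→#103→#106→#105: 5+4+12+15+18+19 = 73
… (712 more)
Depot→#105→#103→#102→#101→#106→#104: 10+11+3+4+11+9 = 48  ← best
The minimum is 48.
One shortest path: Depot → #105 → #103 → #102 → #101 → #106 → #104.

48 min — the minimum one-way total.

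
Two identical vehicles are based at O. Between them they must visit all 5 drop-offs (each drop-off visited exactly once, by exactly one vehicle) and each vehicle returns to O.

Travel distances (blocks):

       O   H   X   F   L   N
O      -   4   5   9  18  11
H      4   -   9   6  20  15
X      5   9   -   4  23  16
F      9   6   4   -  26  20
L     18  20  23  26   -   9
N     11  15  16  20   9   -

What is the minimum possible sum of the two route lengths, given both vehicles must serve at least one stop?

There are 2^4 − 1 = 15 ways to divide the 5 stops into two non-empty groups. For each, the best each vehicle can do is its own shortest tour through its group:
  {H} + {X, F, L, N}: 8 + 55 = 63
  {X} + {H, F, L, N}: 10 + 55 = 65
  {H, X} + {F, L, N}: 18 + 55 = 73
  {F} + {H, X, L, N}: 18 + 54 = 72
  {H, F} + {X, L, N}: 19 + 48 = 67
  {X, F} + {H, L, N}: 18 + 44 = 62
  … (15 splits in total)
  {H, X, F} + {L, N}: 19 + 38 = 57  ← best
Best: vehicle 1 O → H → F → X → O = 19; vehicle 2 O → L → N → O = 38; combined 57.

57 blocks — the smallest possible combined total.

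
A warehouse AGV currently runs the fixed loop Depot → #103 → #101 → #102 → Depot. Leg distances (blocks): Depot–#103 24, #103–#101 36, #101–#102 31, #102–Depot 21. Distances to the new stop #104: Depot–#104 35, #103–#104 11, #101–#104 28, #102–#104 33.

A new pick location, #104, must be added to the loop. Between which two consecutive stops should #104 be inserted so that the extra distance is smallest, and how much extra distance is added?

Insertion cost between consecutive stops i–j is d(i,#104) + d(#104,j) − d(i,j):
  between Depot and #103: 35 + 11 − 24 = 22
  between #103 and #101: 11 + 28 − 36 = 3
  between #101 and #102: 28 + 33 − 31 = 30
  between #102 and Depot: 33 + 35 − 21 = 47
Cheapest insertion is between #103 and #101, adding 3.
New total = 112 + 3 = 115.

Adding 3 blocks by placing #104 on the #103–#101 leg.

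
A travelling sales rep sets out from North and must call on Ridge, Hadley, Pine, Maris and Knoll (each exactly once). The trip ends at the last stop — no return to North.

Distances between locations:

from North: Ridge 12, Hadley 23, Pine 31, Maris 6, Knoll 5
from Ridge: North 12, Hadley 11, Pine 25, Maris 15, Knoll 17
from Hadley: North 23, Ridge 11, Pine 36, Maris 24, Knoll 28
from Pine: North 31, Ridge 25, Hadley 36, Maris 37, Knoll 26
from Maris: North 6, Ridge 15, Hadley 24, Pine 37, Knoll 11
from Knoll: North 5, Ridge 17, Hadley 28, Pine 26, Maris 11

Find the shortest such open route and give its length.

There are 5! = 120 possible orderings.
North - Ridge - Hadley - Pine - Maris - Knoll: 12+11+36+37+11 = 107
North - Ridge - Hadley - Pine - Knoll - Maris: 12+11+36+26+11 = 96
North - Ridge - Hadley - Maris - Pine - Knoll: 12+11+24+37+26 = 110
North - Ridge - Hadley - Maris - Knoll - Pine: 12+11+24+11+26 = 84
North - Ridge - Hadley - Knoll - Pine - Maris: 12+11+28+26+37 = 114
North - Ridge - Hadley - Knoll - Maris - Pine: 12+11+28+11+37 = 99
North - Ridge - Pine - Hadley - Maris - Knoll: 12+25+36+24+11 = 108
North - Ridge - Pine - Hadley - Knoll - Maris: 12+25+36+28+11 = 112
North - Ridge - Pine - Maris - Hadley - Knoll: 12+25+37+24+28 = 126
North - Ridge - Pine - Maris - Knoll - Hadley: 12+25+37+11+28 = 113
North - Ridge - Pine - Knoll - Hadley - Maris: 12+25+26+28+24 = 115
North - Ridge - Pine - Knoll - Maris - Hadley: 12+25+26+11+24 = 98
North - Ridge - Maris - Hadley - Pine - Knoll: 12+15+24+36+26 = 113
North - Ridge - Maris - Hadley - Knoll - Pine: 12+15+24+28+26 = 105
… (106 more)
North - Knoll - Maris - Hadley - Ridge - Pine: 5+11+24+11+25 = 76  ← best
The minimum is 76.
One shortest path: North → Knoll → Maris → Hadley → Ridge → Pine.

Minimum one-way distance = 76.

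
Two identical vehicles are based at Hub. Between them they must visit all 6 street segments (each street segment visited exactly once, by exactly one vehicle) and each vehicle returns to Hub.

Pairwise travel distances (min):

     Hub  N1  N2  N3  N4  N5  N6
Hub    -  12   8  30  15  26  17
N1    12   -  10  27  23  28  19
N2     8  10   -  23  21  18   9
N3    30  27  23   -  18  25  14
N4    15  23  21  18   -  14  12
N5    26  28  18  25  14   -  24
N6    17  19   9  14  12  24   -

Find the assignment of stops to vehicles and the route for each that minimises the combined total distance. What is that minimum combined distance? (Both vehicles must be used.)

Minimum combined distance: 109 min.

There are 2^5 − 1 = 31 ways to divide the 6 stops into two non-empty groups. For each, the best each vehicle can do is its own shortest tour through its group:
  {N1} + {N2, N3, N4, N5, N6}: 24 + 85 = 109
  {N2} + {N1, N3, N4, N5, N6}: 16 + 99 = 115
  {N1, N2} + {N3, N4, N5, N6}: 30 + 85 = 115
  {N3} + {N1, N2, N4, N5, N6}: 60 + 83 = 143
  {N1, N3} + {N2, N4, N5, N6}: 69 + 69 = 138
  {N2, N3} + {N1, N4, N5, N6}: 61 + 83 = 144
  … (31 splits in total)
Best: vehicle 1 Hub → N1 → Hub = 24; vehicle 2 Hub → N2 → N6 → N3 → N5 → N4 → Hub = 85; combined 109.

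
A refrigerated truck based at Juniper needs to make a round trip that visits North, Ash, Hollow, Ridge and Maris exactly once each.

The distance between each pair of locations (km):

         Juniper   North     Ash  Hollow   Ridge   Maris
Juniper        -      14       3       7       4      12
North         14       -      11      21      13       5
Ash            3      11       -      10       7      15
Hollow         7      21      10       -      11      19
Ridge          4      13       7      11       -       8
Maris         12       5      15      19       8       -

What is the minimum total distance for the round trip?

Minimum total distance: 45 km.

With 5 stops there are 5!/2 = 60 distinct round trips (a route and its reverse cost the same).
Juniper-North-Ash-Hollow-Ridge-Maris-Juniper: 14+11+10+11+8+12 = 66
Juniper-North-Ash-Hollow-Maris-Ridge-Juniper: 14+11+10+19+8+4 = 66
Juniper-North-Ash-Ridge-Hollow-Maris-Juniper: 14+11+7+11+19+12 = 74
Juniper-North-Ash-Ridge-Maris-Hollow-Juniper: 14+11+7+8+19+7 = 66
Juniper-North-Ash-Maris-Hollow-Ridge-Juniper: 14+11+15+19+11+4 = 74
Juniper-North-Ash-Maris-Ridge-Hollow-Juniper: 14+11+15+8+11+7 = 66
Juniper-North-Hollow-Ash-Ridge-Maris-Juniper: 14+21+10+7+8+12 = 72
Juniper-North-Hollow-Ash-Maris-Ridge-Juniper: 14+21+10+15+8+4 = 72
Juniper-North-Hollow-Ridge-Ash-Maris-Juniper: 14+21+11+7+15+12 = 80
Juniper-North-Hollow-Ridge-Maris-Ash-Juniper: 14+21+11+8+15+3 = 72
Juniper-North-Hollow-Maris-Ash-Ridge-Juniper: 14+21+19+15+7+4 = 80
Juniper-North-Hollow-Maris-Ridge-Ash-Juniper: 14+21+19+8+7+3 = 72
Juniper-North-Ridge-Ash-Hollow-Maris-Juniper: 14+13+7+10+19+12 = 75
Juniper-North-Ridge-Ash-Maris-Hollow-Juniper: 14+13+7+15+19+7 = 75
… (46 more)
Juniper-Ash-North-Maris-Ridge-Hollow-Juniper: 3+11+5+8+11+7 = 45  ← best
The minimum is 45.
One optimal route: Juniper → Ash → North → Maris → Ridge → Hollow → Juniper (or its reverse).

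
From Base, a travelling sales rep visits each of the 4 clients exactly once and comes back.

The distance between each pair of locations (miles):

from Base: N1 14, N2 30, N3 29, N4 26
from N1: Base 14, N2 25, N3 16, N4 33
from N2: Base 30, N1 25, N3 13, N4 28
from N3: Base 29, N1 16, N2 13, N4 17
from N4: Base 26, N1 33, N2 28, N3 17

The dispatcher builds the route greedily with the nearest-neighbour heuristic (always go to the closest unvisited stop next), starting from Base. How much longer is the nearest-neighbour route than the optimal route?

2 miles longer than the optimal tour.

From Base: N1=14, N4=26, N3=29, N2=30 → choose N1 (14).
From N1: N3=16, N2=25, N4=33 → choose N3 (16).
From N3: N2=13, N4=17 → choose N2 (13).
From N2: N4=28 → choose N4 (28).
NN route Base → N1 → N3 → N2 → N4 → Base costs 97.
Optimal: Base → N1 → N2 → N3 → N4 → Base costs 95 (by enumerating all 12 distinct tours).
Excess = 97 − 95 = 2.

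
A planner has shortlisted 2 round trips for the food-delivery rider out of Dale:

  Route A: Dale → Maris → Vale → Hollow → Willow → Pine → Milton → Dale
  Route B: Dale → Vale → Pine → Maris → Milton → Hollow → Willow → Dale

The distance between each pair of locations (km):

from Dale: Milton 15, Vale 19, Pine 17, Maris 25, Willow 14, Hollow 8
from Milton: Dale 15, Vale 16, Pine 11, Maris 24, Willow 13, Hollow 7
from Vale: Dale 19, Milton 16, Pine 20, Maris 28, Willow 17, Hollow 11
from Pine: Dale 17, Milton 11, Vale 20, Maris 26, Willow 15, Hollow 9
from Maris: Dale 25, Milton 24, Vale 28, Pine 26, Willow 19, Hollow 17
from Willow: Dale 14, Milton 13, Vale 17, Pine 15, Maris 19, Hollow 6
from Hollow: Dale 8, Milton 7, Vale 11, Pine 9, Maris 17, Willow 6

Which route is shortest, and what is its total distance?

111 km — Route A is the shortest.

Route A: 25 + 28 + 11 + 6 + 15 + 11 + 15 = 111
Route B: 19 + 20 + 26 + 24 + 7 + 6 + 14 = 116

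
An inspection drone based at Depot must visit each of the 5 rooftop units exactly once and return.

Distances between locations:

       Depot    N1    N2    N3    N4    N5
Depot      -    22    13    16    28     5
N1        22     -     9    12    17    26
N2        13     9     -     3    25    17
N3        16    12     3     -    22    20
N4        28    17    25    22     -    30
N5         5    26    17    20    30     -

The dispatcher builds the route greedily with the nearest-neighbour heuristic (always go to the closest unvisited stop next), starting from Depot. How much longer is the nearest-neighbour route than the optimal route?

From Depot: N5=5, N2=13, N3=16, N1=22, N4=28 → choose N5 (5).
From N5: N2=17, N3=20, N1=26, N4=30 → choose N2 (17).
From N2: N3=3, N1=9, N4=25 → choose N3 (3).
From N3: N1=12, N4=22 → choose N1 (12).
From N1: N4=17 → choose N4 (17).
NN route Depot → N5 → N2 → N3 → N1 → N4 → Depot costs 82.
Optimal: Depot → N2 → N3 → N1 → N4 → N5 → Depot costs 80 (by enumerating all 60 distinct tours).
Excess = 82 − 80 = 2.

The nearest-neighbour route is 2 longer than optimal.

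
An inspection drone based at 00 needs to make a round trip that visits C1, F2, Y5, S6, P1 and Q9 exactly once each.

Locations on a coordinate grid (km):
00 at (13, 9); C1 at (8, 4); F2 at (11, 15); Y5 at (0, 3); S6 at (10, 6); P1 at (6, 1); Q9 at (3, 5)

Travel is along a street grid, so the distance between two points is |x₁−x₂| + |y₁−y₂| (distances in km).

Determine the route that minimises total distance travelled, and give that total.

Minimum total distance: 54 km.

There are 360 distinct closed tours to check (reversals are equivalent).
00-C1-F2-Y5-S6-P1-Q9-00: 10+14+23+13+9+7+14 = 90
00-C1-F2-Y5-S6-Q9-P1-00: 10+14+23+13+8+7+15 = 90
00-C1-F2-Y5-P1-S6-Q9-00: 10+14+23+8+9+8+14 = 86
00-C1-F2-Y5-P1-Q9-S6-00: 10+14+23+8+7+8+6 = 76
00-C1-F2-Y5-Q9-S6-P1-00: 10+14+23+5+8+9+15 = 84
00-C1-F2-Y5-Q9-P1-S6-00: 10+14+23+5+7+9+6 = 74
00-C1-F2-S6-Y5-P1-Q9-00: 10+14+10+13+8+7+14 = 76
00-C1-F2-S6-Y5-Q9-P1-00: 10+14+10+13+5+7+15 = 74
… (352 more)
00-C1-P1-Y5-Q9-S6-F2-00: 10+5+8+5+8+10+8 = 54  ← best
The minimum is 54.
One optimal route: 00 → C1 → P1 → Y5 → Q9 → S6 → F2 → 00 (or its reverse).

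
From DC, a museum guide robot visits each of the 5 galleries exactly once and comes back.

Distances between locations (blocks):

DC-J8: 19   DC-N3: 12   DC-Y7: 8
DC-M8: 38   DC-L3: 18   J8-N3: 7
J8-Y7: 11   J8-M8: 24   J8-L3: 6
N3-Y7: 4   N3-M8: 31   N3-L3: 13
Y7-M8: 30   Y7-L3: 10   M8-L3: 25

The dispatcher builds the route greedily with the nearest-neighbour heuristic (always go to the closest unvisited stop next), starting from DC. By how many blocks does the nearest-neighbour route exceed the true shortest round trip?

DC: Y7=8, N3=12, L3=18, J8=19, M8=38 ⇒ Y7
Y7: N3=4, L3=10, J8=11, M8=30 ⇒ N3
N3: J8=7, L3=13, M8=31 ⇒ J8
J8: L3=6, M8=24 ⇒ L3
L3: M8=25 ⇒ M8
NN route DC → Y7 → N3 → J8 → L3 → M8 → DC costs 88.
Optimal: DC → N3 → J8 → M8 → L3 → Y7 → DC costs 86 (by enumerating all 60 distinct tours).
Excess = 88 − 86 = 2.

2 blocks longer than the optimal tour.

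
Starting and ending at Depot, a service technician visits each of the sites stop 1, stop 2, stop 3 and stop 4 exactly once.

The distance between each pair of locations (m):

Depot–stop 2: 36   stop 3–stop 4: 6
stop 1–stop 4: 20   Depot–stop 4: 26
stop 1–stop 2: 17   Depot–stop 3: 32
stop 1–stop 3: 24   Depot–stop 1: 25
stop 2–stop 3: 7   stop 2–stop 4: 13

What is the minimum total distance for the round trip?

There are 12 distinct closed tours to check (reversals are equivalent).
Depot → stop 1 → stop 2 → stop 3 → stop 4 → Depot: 25+17+7+6+26 = 81
Depot → stop 1 → stop 2 → stop 4 → stop 3 → Depot: 25+17+13+6+32 = 93
Depot → stop 1 → stop 3 → stop 2 → stop 4 → Depot: 25+24+7+13+26 = 95
Depot → stop 1 → stop 3 → stop 4 → stop 2 → Depot: 25+24+6+13+36 = 104
Depot → stop 1 → stop 4 → stop 2 → stop 3 → Depot: 25+20+13+7+32 = 97
Depot → stop 1 → stop 4 → stop 3 → stop 2 → Depot: 25+20+6+7+36 = 94
Depot → stop 2 → stop 1 → stop 3 → stop 4 → Depot: 36+17+24+6+26 = 109
Depot → stop 2 → stop 1 → stop 4 → stop 3 → Depot: 36+17+20+6+32 = 111
Depot → stop 2 → stop 3 → stop 1 → stop 4 → Depot: 36+7+24+20+26 = 113
Depot → stop 2 → stop 4 → stop 1 → stop 3 → Depot: 36+13+20+24+32 = 125
Depot → stop 3 → stop 1 → stop 2 → stop 4 → Depot: 32+24+17+13+26 = 112
Depot → stop 3 → stop 2 → stop 1 → stop 4 → Depot: 32+7+17+20+26 = 102
The minimum is 81.
One optimal route: Depot → stop 1 → stop 2 → stop 3 → stop 4 → Depot (or its reverse).

Shortest round trip = 81 m.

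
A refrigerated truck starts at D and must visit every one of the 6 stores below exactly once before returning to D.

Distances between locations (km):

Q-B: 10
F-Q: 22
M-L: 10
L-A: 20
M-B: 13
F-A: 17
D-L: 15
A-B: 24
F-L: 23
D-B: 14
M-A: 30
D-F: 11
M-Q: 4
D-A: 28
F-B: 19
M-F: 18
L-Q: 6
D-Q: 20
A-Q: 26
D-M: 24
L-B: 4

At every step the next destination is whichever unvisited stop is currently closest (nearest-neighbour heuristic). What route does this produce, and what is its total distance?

At D the remaining stops are F 11, B 14, L 15, Q 20, M 24, A 28; go to F.
At F the remaining stops are A 17, M 18, B 19, Q 22, L 23; go to A.
At A the remaining stops are L 20, B 24, Q 26, M 30; go to L.
At L the remaining stops are B 4, Q 6, M 10; go to B.
At B the remaining stops are Q 10, M 13; go to Q.
At Q the remaining stops are M 4; go to M.
Return M→D: 24.
Total = 11 + 17 + 20 + 4 + 10 + 4 + 24 = 90.

Nearest-neighbour total = 90 km; route D → F → A → L → B → Q → M → D.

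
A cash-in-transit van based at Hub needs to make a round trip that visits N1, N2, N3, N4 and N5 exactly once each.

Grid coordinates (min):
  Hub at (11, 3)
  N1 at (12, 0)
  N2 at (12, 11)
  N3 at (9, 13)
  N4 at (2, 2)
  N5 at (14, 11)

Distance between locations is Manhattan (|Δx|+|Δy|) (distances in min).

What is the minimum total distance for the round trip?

There are 60 distinct closed tours to check (reversals are equivalent).
Hub-N1-N2-N3-N4-N5-Hub: 4+11+5+18+21+11 = 70
Hub-N1-N2-N3-N5-N4-Hub: 4+11+5+7+21+10 = 58
Hub-N1-N2-N4-N3-N5-Hub: 4+11+19+18+7+11 = 70
Hub-N1-N2-N4-N5-N3-Hub: 4+11+19+21+7+12 = 74
Hub-N1-N2-N5-N3-N4-Hub: 4+11+2+7+18+10 = 52
Hub-N1-N2-N5-N4-N3-Hub: 4+11+2+21+18+12 = 68
Hub-N1-N3-N2-N4-N5-Hub: 4+16+5+19+21+11 = 76
Hub-N1-N3-N2-N5-N4-Hub: 4+16+5+2+21+10 = 58
Hub-N1-N3-N4-N2-N5-Hub: 4+16+18+19+2+11 = 70
Hub-N1-N3-N4-N5-N2-Hub: 4+16+18+21+2+9 = 70
Hub-N1-N3-N5-N2-N4-Hub: 4+16+7+2+19+10 = 58
Hub-N1-N3-N5-N4-N2-Hub: 4+16+7+21+19+9 = 76
Hub-N1-N4-N2-N3-N5-Hub: 4+12+19+5+7+11 = 58
Hub-N1-N4-N2-N5-N3-Hub: 4+12+19+2+7+12 = 56
… (46 more)
The minimum is 52.
One optimal route: Hub → N1 → N2 → N5 → N3 → N4 → Hub (or its reverse).

52 min — the shortest possible round trip.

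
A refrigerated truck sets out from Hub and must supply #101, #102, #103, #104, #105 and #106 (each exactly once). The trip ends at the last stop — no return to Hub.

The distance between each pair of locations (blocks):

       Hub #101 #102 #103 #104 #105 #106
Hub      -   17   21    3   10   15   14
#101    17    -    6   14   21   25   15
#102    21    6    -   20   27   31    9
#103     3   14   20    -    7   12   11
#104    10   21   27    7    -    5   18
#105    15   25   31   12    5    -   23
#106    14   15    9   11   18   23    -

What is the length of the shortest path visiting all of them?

There are 6! = 720 possible orderings.
Hub → #101 → #102 → #103 → #104 → #105 → #106: 17+6+20+7+5+23 = 78
Hub → #101 → #102 → #103 → #104 → #106 → #105: 17+6+20+7+18+23 = 91
Hub → #101 → #102 → #103 → #105 → #104 → #106: 17+6+20+12+5+18 = 78
Hub → #101 → #102 → #103 → #105 → #106 → #104: 17+6+20+12+23+18 = 96
Hub → #101 → #102 → #103 → #106 → #104 → #105: 17+6+20+11+18+5 = 77
Hub → #101 → #102 → #103 → #106 → #105 → #104: 17+6+20+11+23+5 = 82
Hub → #101 → #102 → #104 → #103 → #105 → #106: 17+6+27+7+12+23 = 92
Hub → #101 → #102 → #104 → #103 → #106 → #105: 17+6+27+7+11+23 = 91
… (712 more)
Hub → #103 → #104 → #105 → #106 → #102 → #101: 3+7+5+23+9+6 = 53  ← best
The minimum is 53.
One shortest path: Hub → #103 → #104 → #105 → #106 → #102 → #101.

Shortest open route: 53 blocks.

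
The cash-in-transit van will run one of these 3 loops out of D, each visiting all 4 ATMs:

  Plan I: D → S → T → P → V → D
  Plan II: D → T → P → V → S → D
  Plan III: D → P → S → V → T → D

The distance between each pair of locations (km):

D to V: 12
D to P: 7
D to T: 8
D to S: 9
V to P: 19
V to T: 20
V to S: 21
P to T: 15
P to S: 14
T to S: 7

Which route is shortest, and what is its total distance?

Plan I: 9 + 7 + 15 + 19 + 12 = 62
Plan II: 8 + 15 + 19 + 21 + 9 = 72
Plan III: 7 + 14 + 21 + 20 + 8 = 70

62 km — Plan I is the shortest.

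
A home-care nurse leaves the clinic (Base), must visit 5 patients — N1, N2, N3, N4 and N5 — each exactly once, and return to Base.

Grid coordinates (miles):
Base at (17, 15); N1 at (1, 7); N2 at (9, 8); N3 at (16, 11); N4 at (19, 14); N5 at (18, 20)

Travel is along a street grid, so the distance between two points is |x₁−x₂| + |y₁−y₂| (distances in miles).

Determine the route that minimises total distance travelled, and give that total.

There are 60 distinct closed tours to check (reversals are equivalent).
Base-N1-N2-N3-N4-N5-Base: 24+9+10+6+7+6 = 62
Base-N1-N2-N3-N5-N4-Base: 24+9+10+11+7+3 = 64
Base-N1-N2-N4-N3-N5-Base: 24+9+16+6+11+6 = 72
Base-N1-N2-N4-N5-N3-Base: 24+9+16+7+11+5 = 72
Base-N1-N2-N5-N3-N4-Base: 24+9+21+11+6+3 = 74
Base-N1-N2-N5-N4-N3-Base: 24+9+21+7+6+5 = 72
Base-N1-N3-N2-N4-N5-Base: 24+19+10+16+7+6 = 82
Base-N1-N3-N2-N5-N4-Base: 24+19+10+21+7+3 = 84
Base-N1-N3-N4-N2-N5-Base: 24+19+6+16+21+6 = 92
Base-N1-N3-N4-N5-N2-Base: 24+19+6+7+21+15 = 92
Base-N1-N3-N5-N2-N4-Base: 24+19+11+21+16+3 = 94
Base-N1-N3-N5-N4-N2-Base: 24+19+11+7+16+15 = 92
Base-N1-N4-N2-N3-N5-Base: 24+25+16+10+11+6 = 92
Base-N1-N4-N2-N5-N3-Base: 24+25+16+21+11+5 = 102
… (46 more)
The minimum is 62.
One optimal route: Base → N1 → N2 → N3 → N4 → N5 → Base (or its reverse).

Shortest round trip = 62 miles.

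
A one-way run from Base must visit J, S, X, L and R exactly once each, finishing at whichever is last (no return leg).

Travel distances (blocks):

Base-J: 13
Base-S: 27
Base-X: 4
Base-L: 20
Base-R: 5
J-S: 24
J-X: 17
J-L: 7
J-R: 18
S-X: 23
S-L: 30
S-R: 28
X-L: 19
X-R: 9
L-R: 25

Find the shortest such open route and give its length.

Shortest open route: 64 blocks.

There are 5! = 120 possible orderings.
Base→J→S→X→L→R: 13+24+23+19+25 = 104
Base→J→S→X→R→L: 13+24+23+9+25 = 94
Base→J→S→L→X→R: 13+24+30+19+9 = 95
Base→J→S→L→R→X: 13+24+30+25+9 = 101
Base→J→S→R→X→L: 13+24+28+9+19 = 93
Base→J→S→R→L→X: 13+24+28+25+19 = 109
Base→J→X→S→L→R: 13+17+23+30+25 = 108
Base→J→X→S→R→L: 13+17+23+28+25 = 106
Base→J→X→L→S→R: 13+17+19+30+28 = 107
Base→J→X→L→R→S: 13+17+19+25+28 = 102
Base→J→X→R→S→L: 13+17+9+28+30 = 97
Base→J→X→R→L→S: 13+17+9+25+30 = 94
Base→J→L→S→X→R: 13+7+30+23+9 = 82
Base→J→L→S→R→X: 13+7+30+28+9 = 87
… (106 more)
Base→R→X→L→J→S: 5+9+19+7+24 = 64  ← best
The minimum is 64.
One shortest path: Base → R → X → L → J → S.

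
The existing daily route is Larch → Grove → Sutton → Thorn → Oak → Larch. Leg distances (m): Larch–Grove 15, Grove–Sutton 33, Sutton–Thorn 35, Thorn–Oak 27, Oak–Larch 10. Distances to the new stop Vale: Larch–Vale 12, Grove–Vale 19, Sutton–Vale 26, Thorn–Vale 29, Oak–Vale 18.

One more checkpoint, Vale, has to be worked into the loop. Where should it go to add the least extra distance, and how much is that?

Insertion cost between consecutive stops i–j is d(i,Vale) + d(Vale,j) − d(i,j):
  between Larch and Grove: 12 + 19 − 15 = 16
  between Grove and Sutton: 19 + 26 − 33 = 12
  between Sutton and Thorn: 26 + 29 − 35 = 20
  between Thorn and Oak: 29 + 18 − 27 = 20
  between Oak and Larch: 18 + 12 − 10 = 20
Cheapest insertion is between Grove and Sutton, adding 12.
New total = 120 + 12 = 132.

+12 m — insert Vale between Grove and Sutton.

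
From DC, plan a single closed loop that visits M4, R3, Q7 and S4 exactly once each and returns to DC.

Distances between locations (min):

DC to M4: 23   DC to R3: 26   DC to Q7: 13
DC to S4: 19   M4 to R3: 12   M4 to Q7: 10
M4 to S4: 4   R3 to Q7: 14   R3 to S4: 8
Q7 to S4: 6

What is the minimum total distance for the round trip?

DC-M4-R3-Q7-S4-DC: 23+12+14+6+19 = 74
DC-M4-R3-S4-Q7-DC: 23+12+8+6+13 = 62
DC-M4-Q7-R3-S4-DC: 23+10+14+8+19 = 74
DC-M4-Q7-S4-R3-DC: 23+10+6+8+26 = 73
DC-M4-S4-R3-Q7-DC: 23+4+8+14+13 = 62
DC-M4-S4-Q7-R3-DC: 23+4+6+14+26 = 73
DC-R3-M4-Q7-S4-DC: 26+12+10+6+19 = 73
DC-R3-M4-S4-Q7-DC: 26+12+4+6+13 = 61
DC-R3-Q7-M4-S4-DC: 26+14+10+4+19 = 73
DC-R3-S4-M4-Q7-DC: 26+8+4+10+13 = 61
DC-Q7-M4-R3-S4-DC: 13+10+12+8+19 = 62
DC-Q7-R3-M4-S4-DC: 13+14+12+4+19 = 62
The minimum is 61.
One optimal route: DC → R3 → M4 → S4 → Q7 → DC (or its reverse).

Minimum total distance: 61 min.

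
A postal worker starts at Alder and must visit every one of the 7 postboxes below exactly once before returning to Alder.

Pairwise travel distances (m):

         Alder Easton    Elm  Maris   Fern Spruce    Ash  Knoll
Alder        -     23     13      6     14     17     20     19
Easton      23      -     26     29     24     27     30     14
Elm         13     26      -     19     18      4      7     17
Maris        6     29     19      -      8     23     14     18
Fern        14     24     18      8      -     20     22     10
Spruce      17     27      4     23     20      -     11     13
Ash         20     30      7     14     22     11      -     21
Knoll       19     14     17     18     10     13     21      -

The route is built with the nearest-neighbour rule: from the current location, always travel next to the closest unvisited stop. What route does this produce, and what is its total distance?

101 m along Alder → Maris → Fern → Knoll → Spruce → Elm → Ash → Easton → Alder.

At Alder the remaining stops are Maris 6, Elm 13, Fern 14, Spruce 17, Knoll 19, Ash 20, Easton 23; go to Maris.
At Maris the remaining stops are Fern 8, Ash 14, Knoll 18, Elm 19, Spruce 23, Easton 29; go to Fern.
At Fern the remaining stops are Knoll 10, Elm 18, Spruce 20, Ash 22, Easton 24; go to Knoll.
At Knoll the remaining stops are Spruce 13, Easton 14, Elm 17, Ash 21; go to Spruce.
At Spruce the remaining stops are Elm 4, Ash 11, Easton 27; go to Elm.
At Elm the remaining stops are Ash 7, Easton 26; go to Ash.
At Ash the remaining stops are Easton 30; go to Easton.
Return Easton→Alder: 23.
Total = 6 + 8 + 10 + 13 + 4 + 7 + 30 + 23 = 101.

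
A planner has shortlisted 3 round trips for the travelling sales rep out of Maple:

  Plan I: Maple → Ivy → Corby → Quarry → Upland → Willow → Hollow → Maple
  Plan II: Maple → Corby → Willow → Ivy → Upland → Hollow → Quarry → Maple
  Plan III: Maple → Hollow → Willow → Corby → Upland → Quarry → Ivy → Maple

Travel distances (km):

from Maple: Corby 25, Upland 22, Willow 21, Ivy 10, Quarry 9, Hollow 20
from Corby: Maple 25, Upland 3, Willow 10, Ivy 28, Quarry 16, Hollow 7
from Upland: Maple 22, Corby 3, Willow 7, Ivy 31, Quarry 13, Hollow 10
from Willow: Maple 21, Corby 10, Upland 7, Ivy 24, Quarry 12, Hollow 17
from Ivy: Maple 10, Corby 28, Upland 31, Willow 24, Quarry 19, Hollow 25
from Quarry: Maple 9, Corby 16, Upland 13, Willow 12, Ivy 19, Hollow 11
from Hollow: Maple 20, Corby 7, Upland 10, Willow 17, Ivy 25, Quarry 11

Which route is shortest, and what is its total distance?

Shortest is Plan III, total 92 km.

Plan I: 10 + 28 + 16 + 13 + 7 + 17 + 20 = 111
Plan II: 25 + 10 + 24 + 31 + 10 + 11 + 9 = 120
Plan III: 20 + 17 + 10 + 3 + 13 + 19 + 10 = 92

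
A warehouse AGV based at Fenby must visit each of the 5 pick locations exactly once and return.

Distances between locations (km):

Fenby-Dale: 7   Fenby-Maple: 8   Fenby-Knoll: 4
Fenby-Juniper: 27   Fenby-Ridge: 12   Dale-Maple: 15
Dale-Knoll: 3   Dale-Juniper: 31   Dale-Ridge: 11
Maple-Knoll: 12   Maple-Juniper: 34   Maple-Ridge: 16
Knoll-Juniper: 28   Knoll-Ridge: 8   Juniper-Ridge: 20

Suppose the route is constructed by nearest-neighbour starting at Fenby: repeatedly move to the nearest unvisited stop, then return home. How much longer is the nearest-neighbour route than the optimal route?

Fenby: Knoll=4, Dale=7, Maple=8, Ridge=12, Juniper=27 ⇒ Knoll
Knoll: Dale=3, Ridge=8, Maple=12, Juniper=28 ⇒ Dale
Dale: Ridge=11, Maple=15, Juniper=31 ⇒ Ridge
Ridge: Maple=16, Juniper=20 ⇒ Maple
Maple: Juniper=34 ⇒ Juniper
NN route Fenby → Knoll → Dale → Ridge → Maple → Juniper → Fenby costs 95.
Optimal: Fenby → Dale → Knoll → Ridge → Juniper → Maple → Fenby costs 80 (by enumerating all 60 distinct tours).
Excess = 95 − 80 = 15.

The nearest-neighbour route is 15 km longer than optimal.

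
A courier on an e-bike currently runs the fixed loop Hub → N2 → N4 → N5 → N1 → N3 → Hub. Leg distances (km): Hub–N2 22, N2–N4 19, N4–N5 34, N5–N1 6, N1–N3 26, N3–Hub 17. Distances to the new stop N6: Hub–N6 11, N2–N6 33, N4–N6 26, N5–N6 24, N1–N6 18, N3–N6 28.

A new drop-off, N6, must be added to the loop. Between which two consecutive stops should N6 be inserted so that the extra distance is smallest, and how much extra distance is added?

Insertion cost between consecutive stops i–j is d(i,N6) + d(N6,j) − d(i,j):
  between Hub and N2: 11 + 33 − 22 = 22
  between N2 and N4: 33 + 26 − 19 = 40
  between N4 and N5: 26 + 24 − 34 = 16
  between N5 and N1: 24 + 18 − 6 = 36
  between N1 and N3: 18 + 28 − 26 = 20
  between N3 and Hub: 28 + 11 − 17 = 22
Cheapest insertion is between N4 and N5, adding 16.
New total = 124 + 16 = 140.

+16 km — insert N6 between N4 and N5.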